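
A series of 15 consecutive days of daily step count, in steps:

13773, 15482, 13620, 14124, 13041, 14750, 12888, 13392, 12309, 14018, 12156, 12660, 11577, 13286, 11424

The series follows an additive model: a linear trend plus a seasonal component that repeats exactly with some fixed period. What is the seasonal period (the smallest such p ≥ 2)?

4

First differences y_{t+1} − y_t: 1709, -1862, 504, -1083, 1709, -1862, 504, -1083, 1709, -1862, …
The difference pattern repeats every 4 terms and not for any smaller step, so p = 4.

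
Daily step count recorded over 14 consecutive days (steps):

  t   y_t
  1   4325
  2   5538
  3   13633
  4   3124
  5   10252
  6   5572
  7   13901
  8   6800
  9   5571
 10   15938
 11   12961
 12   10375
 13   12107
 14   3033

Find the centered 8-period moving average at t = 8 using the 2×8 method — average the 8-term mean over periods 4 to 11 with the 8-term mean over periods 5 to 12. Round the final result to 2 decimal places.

Sum over 4–11: 3124 + 10252 + 5572 + 13901 + 6800 + 5571 + 15938 + 12961 = 74119
Sum over 5–12: 10252 + 5572 + 13901 + 6800 + 5571 + 15938 + 12961 + 10375 = 81370
CMA at t=8 = (74119 + 81370) / (2·8) = 155489 / 16 = 9718.06

9718.06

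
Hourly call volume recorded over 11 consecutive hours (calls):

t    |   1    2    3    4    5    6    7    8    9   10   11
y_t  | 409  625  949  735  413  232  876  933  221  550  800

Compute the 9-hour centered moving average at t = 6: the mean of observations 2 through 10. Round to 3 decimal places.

614.889

Sum of periods 2–10: 625 + 949 + 735 + 413 + 232 + 876 + 933 + 221 + 550 = 5534
Divide by 9: 5534 / 9 = 614.889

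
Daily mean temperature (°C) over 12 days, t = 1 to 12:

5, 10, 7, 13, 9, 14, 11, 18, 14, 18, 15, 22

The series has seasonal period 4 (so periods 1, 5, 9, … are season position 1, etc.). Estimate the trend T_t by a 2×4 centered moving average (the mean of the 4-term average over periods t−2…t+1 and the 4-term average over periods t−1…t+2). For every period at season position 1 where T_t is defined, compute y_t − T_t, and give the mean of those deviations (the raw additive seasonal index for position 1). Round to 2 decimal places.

-2.00

Season position 1 occurs at t = 5, 9 (where T_t is defined).
t=5: T_5 = 11.2500; y_5 − T_5 = 9 − 11.2500 = -2.2500
t=9: T_9 = 15.7500; y_9 − T_9 = 14 − 15.7500 = -1.7500
Mean deviation: (-2.2500 + -1.7500) / 2 = -2.00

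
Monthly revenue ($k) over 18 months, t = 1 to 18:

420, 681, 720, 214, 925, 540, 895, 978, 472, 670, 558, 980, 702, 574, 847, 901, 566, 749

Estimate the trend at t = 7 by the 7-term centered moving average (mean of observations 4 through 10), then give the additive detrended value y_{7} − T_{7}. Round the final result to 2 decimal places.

Trend T_7 = (214 + 925 + 540 + 895 + 978 + 472 + 670) / 7 = 4694/7 = 670.5714
Detrended value: 895 − 670.5714 = 224.43

224.43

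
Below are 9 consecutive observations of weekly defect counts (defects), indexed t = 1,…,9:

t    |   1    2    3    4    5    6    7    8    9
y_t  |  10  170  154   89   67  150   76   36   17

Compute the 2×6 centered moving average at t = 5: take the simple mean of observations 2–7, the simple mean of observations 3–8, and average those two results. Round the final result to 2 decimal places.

106.50

Sum over 2–7: 170 + 154 + 89 + 67 + 150 + 76 = 706
Sum over 3–8: 154 + 89 + 67 + 150 + 76 + 36 = 572
CMA at t=5 = (706 + 572) / (2·6) = 1278 / 12 = 106.50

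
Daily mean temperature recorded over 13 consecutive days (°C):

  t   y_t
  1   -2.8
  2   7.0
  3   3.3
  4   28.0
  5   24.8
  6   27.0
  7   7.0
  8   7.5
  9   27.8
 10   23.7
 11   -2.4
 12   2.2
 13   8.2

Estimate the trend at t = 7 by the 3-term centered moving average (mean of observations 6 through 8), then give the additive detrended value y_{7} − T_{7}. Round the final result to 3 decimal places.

-6.833

Trend T_7 = (27.0 + 7.0 + 7.5) / 3 = 41.5/3 = 13.83333
Detrended value: 7.0 − 13.83333 = -6.833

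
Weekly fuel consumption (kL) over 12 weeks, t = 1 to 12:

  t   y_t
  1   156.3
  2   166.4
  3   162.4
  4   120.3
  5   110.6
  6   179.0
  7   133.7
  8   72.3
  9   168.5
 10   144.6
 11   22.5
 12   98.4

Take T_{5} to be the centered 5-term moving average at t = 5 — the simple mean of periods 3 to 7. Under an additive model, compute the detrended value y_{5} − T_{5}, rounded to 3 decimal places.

Trend T_5 = (162.4 + 120.3 + 110.6 + 179.0 + 133.7) / 5 = 706.0/5 = 141.20000
Detrended value: 110.6 − 141.20000 = -30.600

-30.600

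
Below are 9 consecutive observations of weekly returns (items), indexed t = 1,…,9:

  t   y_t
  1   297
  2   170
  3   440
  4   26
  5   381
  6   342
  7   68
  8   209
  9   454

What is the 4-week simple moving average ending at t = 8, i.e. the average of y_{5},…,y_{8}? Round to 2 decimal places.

250.00

Sum of periods 5–8: 381 + 342 + 68 + 209 = 1000
Divide by 4: 1000 / 4 = 250.00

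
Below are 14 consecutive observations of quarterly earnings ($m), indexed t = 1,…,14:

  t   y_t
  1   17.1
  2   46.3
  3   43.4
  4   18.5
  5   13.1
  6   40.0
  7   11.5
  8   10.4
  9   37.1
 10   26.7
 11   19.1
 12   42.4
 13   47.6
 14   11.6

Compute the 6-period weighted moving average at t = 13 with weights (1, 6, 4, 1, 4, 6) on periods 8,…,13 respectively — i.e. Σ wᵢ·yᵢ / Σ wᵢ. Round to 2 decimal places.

37.00

Weighted sum: 1·10.4 + 6·37.1 + 4·26.7 + 1·19.1 + 4·42.4 + 6·47.6 = 10.4 + 222.6 + 106.8 + 19.1 + 169.6 + 285.6 = 814.1
Weight total: 1 + 6 + 4 + 1 + 4 + 6 = 22
WMA = 814.1 / 22 = 37.00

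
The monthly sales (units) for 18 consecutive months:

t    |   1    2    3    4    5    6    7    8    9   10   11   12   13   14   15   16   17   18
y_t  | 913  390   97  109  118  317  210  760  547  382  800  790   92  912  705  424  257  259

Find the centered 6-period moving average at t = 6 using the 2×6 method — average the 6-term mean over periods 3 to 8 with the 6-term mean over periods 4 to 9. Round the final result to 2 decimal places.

306.00

Sum over 3–8: 97 + 109 + 118 + 317 + 210 + 760 = 1611
Sum over 4–9: 109 + 118 + 317 + 210 + 760 + 547 = 2061
CMA at t=6 = (1611 + 2061) / (2·6) = 3672 / 12 = 306.00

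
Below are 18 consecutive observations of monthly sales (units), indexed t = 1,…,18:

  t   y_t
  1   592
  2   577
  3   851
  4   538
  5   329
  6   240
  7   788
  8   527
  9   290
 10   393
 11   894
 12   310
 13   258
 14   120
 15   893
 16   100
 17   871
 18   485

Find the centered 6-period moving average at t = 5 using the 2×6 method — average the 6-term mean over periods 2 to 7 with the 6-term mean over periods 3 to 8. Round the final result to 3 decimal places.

549.667

Sum over 2–7: 577 + 851 + 538 + 329 + 240 + 788 = 3323
Sum over 3–8: 851 + 538 + 329 + 240 + 788 + 527 = 3273
CMA at t=5 = (3323 + 3273) / (2·6) = 6596 / 12 = 549.667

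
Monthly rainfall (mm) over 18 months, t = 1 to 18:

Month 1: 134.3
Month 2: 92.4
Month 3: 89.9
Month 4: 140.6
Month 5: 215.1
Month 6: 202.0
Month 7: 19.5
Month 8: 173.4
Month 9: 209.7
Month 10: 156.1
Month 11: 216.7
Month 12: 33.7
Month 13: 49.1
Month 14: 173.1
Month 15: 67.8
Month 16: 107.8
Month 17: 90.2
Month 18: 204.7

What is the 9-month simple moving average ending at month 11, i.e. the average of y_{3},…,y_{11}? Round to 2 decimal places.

Sum of periods 3–11: 89.9 + 140.6 + 215.1 + 202.0 + 19.5 + 173.4 + 209.7 + 156.1 + 216.7 = 1423.0
Divide by 9: 1423.0 / 9 = 158.11

158.11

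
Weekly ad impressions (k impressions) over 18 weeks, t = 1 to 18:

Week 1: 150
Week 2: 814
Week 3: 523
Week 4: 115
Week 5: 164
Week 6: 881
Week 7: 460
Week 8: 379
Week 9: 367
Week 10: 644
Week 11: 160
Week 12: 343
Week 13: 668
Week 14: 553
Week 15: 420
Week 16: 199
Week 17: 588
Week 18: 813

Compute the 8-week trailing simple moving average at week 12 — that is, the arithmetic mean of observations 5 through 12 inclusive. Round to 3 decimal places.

Sum of periods 5–12: 164 + 881 + 460 + 379 + 367 + 644 + 160 + 343 = 3398
Divide by 8: 3398 / 8 = 424.750

424.750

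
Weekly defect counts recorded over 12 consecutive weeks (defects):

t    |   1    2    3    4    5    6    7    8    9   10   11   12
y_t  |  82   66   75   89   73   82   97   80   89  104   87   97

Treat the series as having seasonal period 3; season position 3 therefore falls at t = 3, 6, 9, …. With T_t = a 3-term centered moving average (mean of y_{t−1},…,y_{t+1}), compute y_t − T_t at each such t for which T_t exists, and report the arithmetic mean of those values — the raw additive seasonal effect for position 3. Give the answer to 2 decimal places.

-1.89

Season position 3 occurs at t = 3, 6, 9 (where T_t is defined).
t=3: T_3 = 76.6667; y_3 − T_3 = 75 − 76.6667 = -1.6667
t=6: T_6 = 84.0000; y_6 − T_6 = 82 − 84.0000 = -2.0000
t=9: T_9 = 91.0000; y_9 − T_9 = 89 − 91.0000 = -2.0000
Mean deviation: (-1.6667 + -2.0000 + -2.0000) / 3 = -1.89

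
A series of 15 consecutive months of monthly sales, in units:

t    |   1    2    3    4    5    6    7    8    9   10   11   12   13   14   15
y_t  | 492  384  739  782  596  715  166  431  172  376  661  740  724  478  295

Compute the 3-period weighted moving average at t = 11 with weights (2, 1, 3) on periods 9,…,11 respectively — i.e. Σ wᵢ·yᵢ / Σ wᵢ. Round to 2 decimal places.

Weighted sum: 2·172 + 1·376 + 3·661 = 344 + 376 + 1983 = 2703
Weight total: 2 + 1 + 3 = 6
WMA = 2703 / 6 = 450.50

450.50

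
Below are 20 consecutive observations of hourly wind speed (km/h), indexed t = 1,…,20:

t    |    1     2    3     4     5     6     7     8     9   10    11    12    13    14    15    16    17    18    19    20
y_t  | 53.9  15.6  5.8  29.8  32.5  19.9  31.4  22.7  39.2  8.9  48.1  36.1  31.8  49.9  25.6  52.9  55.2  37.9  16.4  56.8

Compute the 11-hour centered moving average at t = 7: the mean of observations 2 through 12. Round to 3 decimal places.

Sum of periods 2–12: 15.6 + 5.8 + 29.8 + 32.5 + 19.9 + 31.4 + 22.7 + 39.2 + 8.9 + 48.1 + 36.1 = 290.0
Divide by 11: 290.0 / 11 = 26.364

26.364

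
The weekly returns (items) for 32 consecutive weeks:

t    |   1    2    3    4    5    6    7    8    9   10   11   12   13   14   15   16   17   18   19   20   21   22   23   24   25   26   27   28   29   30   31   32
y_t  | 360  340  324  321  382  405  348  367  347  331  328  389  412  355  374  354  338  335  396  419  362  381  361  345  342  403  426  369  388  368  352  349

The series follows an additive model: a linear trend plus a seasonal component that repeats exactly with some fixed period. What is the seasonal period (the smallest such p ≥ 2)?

First differences y_{t+1} − y_t: -20, -16, -3, 61, 23, -57, 19, -20, -16, -3, 61, 23, -57, 19, -20, -16, …
The difference pattern repeats every 7 terms and not for any smaller step, so p = 7.

7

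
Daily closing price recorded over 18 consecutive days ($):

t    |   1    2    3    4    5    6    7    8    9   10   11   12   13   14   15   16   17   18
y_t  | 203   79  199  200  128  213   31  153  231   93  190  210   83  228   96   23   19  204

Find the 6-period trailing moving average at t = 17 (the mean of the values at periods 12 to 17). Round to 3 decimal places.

Sum of periods 12–17: 210 + 83 + 228 + 96 + 23 + 19 = 659
Divide by 6: 659 / 6 = 109.833

109.833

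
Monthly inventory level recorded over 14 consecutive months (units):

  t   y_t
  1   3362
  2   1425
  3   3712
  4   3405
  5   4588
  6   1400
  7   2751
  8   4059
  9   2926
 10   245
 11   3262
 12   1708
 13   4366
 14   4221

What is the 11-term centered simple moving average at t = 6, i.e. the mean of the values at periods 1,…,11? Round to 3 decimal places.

Sum of periods 1–11: 3362 + 1425 + 3712 + 3405 + 4588 + 1400 + 2751 + 4059 + 2926 + 245 + 3262 = 31135
Divide by 11: 31135 / 11 = 2830.455

2830.455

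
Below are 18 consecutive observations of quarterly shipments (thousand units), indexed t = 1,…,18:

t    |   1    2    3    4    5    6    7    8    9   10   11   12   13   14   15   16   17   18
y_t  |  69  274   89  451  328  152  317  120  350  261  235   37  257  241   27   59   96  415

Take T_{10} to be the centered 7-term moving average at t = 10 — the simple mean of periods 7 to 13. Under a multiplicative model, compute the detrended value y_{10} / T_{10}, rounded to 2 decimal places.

Trend T_10 = (317 + 120 + 350 + 261 + 235 + 37 + 257) / 7 = 1577/7 = 225.2857
Ratio to trend: 261 / 225.2857 = 1.16

1.16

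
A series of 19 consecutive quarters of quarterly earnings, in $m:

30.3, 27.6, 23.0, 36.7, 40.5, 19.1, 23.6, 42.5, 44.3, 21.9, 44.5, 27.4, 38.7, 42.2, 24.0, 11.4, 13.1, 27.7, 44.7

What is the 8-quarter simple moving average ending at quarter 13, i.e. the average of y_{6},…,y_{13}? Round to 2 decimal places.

Sum of periods 6–13: 19.1 + 23.6 + 42.5 + 44.3 + 21.9 + 44.5 + 27.4 + 38.7 = 262.0
Divide by 8: 262.0 / 8 = 32.75

32.75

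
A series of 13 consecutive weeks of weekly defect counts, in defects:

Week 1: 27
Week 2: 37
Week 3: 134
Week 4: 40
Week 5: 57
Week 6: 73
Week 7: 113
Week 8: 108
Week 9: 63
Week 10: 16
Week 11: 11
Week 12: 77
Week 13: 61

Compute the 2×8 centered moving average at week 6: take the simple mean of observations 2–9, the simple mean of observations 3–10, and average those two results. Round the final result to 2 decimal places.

Sum over 2–9: 37 + 134 + 40 + 57 + 73 + 113 + 108 + 63 = 625
Sum over 3–10: 134 + 40 + 57 + 73 + 113 + 108 + 63 + 16 = 604
CMA at t=6 = (625 + 604) / (2·8) = 1229 / 16 = 76.81

76.81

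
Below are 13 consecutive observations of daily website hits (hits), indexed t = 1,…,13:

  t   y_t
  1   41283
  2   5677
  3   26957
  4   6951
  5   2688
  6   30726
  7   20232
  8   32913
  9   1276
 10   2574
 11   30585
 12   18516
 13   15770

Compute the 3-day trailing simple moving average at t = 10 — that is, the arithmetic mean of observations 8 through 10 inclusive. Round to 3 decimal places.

12254.333

Sum of periods 8–10: 32913 + 1276 + 2574 = 36763
Divide by 3: 36763 / 3 = 12254.333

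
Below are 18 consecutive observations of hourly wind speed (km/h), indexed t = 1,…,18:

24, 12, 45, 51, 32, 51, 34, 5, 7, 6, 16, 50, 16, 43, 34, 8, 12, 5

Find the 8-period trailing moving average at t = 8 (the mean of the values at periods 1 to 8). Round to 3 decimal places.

31.750

Sum of periods 1–8: 24 + 12 + 45 + 51 + 32 + 51 + 34 + 5 = 254
Divide by 8: 254 / 8 = 31.750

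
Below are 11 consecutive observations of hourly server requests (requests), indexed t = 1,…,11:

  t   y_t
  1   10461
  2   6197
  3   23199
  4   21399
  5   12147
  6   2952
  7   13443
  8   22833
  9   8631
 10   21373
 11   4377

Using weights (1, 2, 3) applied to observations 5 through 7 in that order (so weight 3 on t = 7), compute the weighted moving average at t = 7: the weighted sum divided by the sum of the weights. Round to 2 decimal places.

Weighted sum: 1·12147 + 2·2952 + 3·13443 = 12147 + 5904 + 40329 = 58380
Weight total: 1 + 2 + 3 = 6
WMA = 58380 / 6 = 9730.00

9730.00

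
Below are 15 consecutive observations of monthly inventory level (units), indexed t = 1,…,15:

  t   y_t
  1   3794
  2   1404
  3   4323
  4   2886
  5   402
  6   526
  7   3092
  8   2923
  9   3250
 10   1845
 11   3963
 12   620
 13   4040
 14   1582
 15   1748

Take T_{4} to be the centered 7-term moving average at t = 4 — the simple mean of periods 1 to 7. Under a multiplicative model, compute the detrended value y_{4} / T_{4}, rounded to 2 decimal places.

Trend T_4 = (3794 + 1404 + 4323 + 2886 + 402 + 526 + 3092) / 7 = 16427/7 = 2346.7143
Ratio to trend: 2886 / 2346.7143 = 1.23

1.23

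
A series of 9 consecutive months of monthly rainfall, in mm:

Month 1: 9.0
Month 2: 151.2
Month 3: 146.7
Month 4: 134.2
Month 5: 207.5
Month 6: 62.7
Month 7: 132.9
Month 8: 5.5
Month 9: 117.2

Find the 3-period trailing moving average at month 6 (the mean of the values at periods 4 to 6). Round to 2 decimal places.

134.80

Sum of periods 4–6: 134.2 + 207.5 + 62.7 = 404.4
Divide by 3: 404.4 / 3 = 134.80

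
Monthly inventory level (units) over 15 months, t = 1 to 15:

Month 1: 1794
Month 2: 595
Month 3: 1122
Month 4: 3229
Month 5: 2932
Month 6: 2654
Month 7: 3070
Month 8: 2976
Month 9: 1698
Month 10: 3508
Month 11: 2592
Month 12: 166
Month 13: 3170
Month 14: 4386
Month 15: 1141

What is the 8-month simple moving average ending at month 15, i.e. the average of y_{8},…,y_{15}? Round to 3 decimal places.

2454.625

Sum of periods 8–15: 2976 + 1698 + 3508 + 2592 + 166 + 3170 + 4386 + 1141 = 19637
Divide by 8: 19637 / 8 = 2454.625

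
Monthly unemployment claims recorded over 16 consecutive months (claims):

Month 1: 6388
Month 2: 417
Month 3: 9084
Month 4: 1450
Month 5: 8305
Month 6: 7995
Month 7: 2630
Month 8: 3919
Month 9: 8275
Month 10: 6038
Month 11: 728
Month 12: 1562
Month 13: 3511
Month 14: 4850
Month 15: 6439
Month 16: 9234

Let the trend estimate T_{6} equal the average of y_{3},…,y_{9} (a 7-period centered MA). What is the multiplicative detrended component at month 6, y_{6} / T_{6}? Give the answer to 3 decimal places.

Trend T_6 = (9084 + 1450 + 8305 + 7995 + 2630 + 3919 + 8275) / 7 = 41658/7 = 5951.14286
Ratio to trend: 7995 / 5951.14286 = 1.343

1.343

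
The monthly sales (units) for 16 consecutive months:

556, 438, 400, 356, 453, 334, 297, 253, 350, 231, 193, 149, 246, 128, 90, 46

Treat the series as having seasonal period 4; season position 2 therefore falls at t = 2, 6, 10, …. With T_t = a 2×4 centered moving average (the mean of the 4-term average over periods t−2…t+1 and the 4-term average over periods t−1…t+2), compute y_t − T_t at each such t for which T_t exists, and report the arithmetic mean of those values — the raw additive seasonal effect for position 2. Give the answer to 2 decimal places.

Season position 2 occurs at t = 6, 10, 14 (where T_t is defined).
t=6: T_6 = 347.1250; y_6 − T_6 = 334 − 347.1250 = -13.1250
t=10: T_10 = 243.7500; y_10 − T_10 = 231 − 243.7500 = -12.7500
t=14: T_14 = 140.3750; y_14 − T_14 = 128 − 140.3750 = -12.3750
Mean deviation: (-13.1250 + -12.7500 + -12.3750) / 3 = -12.75

-12.75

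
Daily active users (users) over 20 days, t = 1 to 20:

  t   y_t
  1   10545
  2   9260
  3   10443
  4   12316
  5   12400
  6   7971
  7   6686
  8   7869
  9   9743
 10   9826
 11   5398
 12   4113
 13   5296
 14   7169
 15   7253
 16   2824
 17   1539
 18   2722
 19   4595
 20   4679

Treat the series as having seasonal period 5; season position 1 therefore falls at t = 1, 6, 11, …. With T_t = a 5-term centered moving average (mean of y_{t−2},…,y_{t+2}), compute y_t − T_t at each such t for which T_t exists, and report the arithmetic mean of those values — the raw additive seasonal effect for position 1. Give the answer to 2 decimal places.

Season position 1 occurs at t = 6, 11, 16 (where T_t is defined).
t=6: T_6 = 9448.4000; y_6 − T_6 = 7971 − 9448.4000 = -1477.4000
t=11: T_11 = 6875.2000; y_11 − T_11 = 5398 − 6875.2000 = -1477.2000
t=16: T_16 = 4301.4000; y_16 − T_16 = 2824 − 4301.4000 = -1477.4000
Mean deviation: (-1477.4000 + -1477.2000 + -1477.4000) / 3 = -1477.33

-1477.33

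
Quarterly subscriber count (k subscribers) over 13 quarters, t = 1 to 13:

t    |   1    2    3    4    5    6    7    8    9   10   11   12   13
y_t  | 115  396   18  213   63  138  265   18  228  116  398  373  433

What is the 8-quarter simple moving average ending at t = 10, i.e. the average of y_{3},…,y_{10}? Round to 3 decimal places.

132.375

Sum of periods 3–10: 18 + 213 + 63 + 138 + 265 + 18 + 228 + 116 = 1059
Divide by 8: 1059 / 8 = 132.375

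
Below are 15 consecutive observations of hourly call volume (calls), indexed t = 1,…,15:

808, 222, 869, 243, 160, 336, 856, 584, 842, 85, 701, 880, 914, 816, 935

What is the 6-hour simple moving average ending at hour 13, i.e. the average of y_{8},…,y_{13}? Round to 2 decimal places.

667.67

Sum of periods 8–13: 584 + 842 + 85 + 701 + 880 + 914 = 4006
Divide by 6: 4006 / 6 = 667.67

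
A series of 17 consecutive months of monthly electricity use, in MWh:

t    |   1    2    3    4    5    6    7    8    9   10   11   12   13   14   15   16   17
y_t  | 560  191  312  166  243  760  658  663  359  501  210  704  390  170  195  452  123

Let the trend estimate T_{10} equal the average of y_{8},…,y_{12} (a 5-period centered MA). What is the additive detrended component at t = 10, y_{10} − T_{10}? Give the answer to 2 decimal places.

13.60

Trend T_10 = (663 + 359 + 501 + 210 + 704) / 5 = 2437/5 = 487.4000
Detrended value: 501 − 487.4000 = 13.60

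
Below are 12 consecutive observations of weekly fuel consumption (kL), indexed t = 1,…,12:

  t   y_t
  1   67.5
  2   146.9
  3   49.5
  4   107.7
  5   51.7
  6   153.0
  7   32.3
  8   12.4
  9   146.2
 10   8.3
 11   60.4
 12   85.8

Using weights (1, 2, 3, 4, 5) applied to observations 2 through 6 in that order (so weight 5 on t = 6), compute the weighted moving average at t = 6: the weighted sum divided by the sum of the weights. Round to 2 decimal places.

Weighted sum: 1·146.9 + 2·49.5 + 3·107.7 + 4·51.7 + 5·153.0 = 146.9 + 99.0 + 323.1 + 206.8 + 765.0 = 1540.8
Weight total: 1 + 2 + 3 + 4 + 5 = 15
WMA = 1540.8 / 15 = 102.72

102.72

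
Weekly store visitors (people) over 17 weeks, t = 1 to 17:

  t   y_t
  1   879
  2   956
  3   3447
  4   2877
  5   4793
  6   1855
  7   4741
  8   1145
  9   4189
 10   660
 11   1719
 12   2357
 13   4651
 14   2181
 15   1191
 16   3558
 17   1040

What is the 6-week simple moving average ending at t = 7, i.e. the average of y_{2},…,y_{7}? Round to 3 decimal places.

3111.500

Sum of periods 2–7: 956 + 3447 + 2877 + 4793 + 1855 + 4741 = 18669
Divide by 6: 18669 / 6 = 3111.500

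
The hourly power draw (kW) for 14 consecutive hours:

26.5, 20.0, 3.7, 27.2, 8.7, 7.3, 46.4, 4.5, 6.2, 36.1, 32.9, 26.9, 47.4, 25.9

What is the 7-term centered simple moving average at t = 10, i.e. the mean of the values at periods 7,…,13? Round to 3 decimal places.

Sum of periods 7–13: 46.4 + 4.5 + 6.2 + 36.1 + 32.9 + 26.9 + 47.4 = 200.4
Divide by 7: 200.4 / 7 = 28.629

28.629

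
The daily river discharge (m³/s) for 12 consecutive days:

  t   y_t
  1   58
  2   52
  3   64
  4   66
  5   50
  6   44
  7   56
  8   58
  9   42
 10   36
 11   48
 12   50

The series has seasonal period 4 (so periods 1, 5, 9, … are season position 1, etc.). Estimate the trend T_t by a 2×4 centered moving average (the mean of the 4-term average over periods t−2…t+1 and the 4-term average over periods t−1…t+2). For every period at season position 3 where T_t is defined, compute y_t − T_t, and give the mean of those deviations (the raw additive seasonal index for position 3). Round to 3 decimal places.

5.000

Season position 3 occurs at t = 3, 7 (where T_t is defined).
t=3: T_3 = 59.00000; y_3 − T_3 = 64 − 59.00000 = 5.00000
t=7: T_7 = 51.00000; y_7 − T_7 = 56 − 51.00000 = 5.00000
Mean deviation: (5.00000 + 5.00000) / 2 = 5.000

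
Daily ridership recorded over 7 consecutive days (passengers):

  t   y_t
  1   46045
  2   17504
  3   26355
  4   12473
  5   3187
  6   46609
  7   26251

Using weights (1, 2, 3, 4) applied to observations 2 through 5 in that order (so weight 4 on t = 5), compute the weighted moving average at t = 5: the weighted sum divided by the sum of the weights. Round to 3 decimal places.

Weighted sum: 1·17504 + 2·26355 + 3·12473 + 4·3187 = 17504 + 52710 + 37419 + 12748 = 120381
Weight total: 1 + 2 + 3 + 4 = 10
WMA = 120381 / 10 = 12038.100

12038.100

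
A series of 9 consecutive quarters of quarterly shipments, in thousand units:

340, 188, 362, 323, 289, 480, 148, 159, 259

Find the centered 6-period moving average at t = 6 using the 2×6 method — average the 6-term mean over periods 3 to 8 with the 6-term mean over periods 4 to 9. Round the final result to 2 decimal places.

Sum over 3–8: 362 + 323 + 289 + 480 + 148 + 159 = 1761
Sum over 4–9: 323 + 289 + 480 + 148 + 159 + 259 = 1658
CMA at t=6 = (1761 + 1658) / (2·6) = 3419 / 12 = 284.92

284.92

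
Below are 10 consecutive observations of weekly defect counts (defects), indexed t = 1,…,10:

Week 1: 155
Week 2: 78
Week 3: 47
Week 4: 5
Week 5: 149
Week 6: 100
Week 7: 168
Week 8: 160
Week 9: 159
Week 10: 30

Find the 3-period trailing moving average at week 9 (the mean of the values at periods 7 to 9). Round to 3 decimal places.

Sum of periods 7–9: 168 + 160 + 159 = 487
Divide by 3: 487 / 3 = 162.333

162.333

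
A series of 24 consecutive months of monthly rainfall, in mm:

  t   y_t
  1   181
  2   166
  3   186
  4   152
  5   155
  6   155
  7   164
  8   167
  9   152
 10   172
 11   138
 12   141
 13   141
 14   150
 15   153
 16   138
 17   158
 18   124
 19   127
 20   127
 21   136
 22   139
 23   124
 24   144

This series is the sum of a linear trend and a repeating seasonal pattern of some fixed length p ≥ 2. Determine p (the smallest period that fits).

First differences y_{t+1} − y_t: -15, 20, -34, 3, 0, 9, 3, -15, 20, -34, 3, 0, 9, 3, -15, 20, …
The difference pattern repeats every 7 terms and not for any smaller step, so p = 7.

7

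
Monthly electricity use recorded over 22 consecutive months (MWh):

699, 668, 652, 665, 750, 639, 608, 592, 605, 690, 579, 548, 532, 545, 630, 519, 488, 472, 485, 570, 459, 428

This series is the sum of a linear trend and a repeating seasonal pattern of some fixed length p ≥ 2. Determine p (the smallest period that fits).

First differences y_{t+1} − y_t: -31, -16, 13, 85, -111, -31, -16, 13, 85, -111, -31, -16, …
The difference pattern repeats every 5 terms and not for any smaller step, so p = 5.

5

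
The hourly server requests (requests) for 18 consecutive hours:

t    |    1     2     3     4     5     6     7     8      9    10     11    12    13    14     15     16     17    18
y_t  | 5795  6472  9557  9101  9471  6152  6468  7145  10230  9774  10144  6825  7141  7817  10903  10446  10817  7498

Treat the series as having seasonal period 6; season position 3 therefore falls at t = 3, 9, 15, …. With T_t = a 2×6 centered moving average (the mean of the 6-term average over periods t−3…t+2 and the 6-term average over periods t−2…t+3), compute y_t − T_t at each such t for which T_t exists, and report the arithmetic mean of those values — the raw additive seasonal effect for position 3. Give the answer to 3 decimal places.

1855.250

Season position 3 occurs at t = 9, 15 (where T_t is defined).
t=9: T_9 = 8374.91667; y_9 − T_9 = 10230 − 8374.91667 = 1855.08333
t=15: T_15 = 9047.58333; y_15 − T_15 = 10903 − 9047.58333 = 1855.41667
Mean deviation: (1855.08333 + 1855.41667) / 2 = 1855.250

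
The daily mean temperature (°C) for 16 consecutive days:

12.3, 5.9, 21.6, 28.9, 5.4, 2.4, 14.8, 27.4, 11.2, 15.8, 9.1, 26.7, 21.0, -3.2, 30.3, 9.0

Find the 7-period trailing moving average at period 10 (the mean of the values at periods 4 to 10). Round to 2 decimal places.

15.13

Sum of periods 4–10: 28.9 + 5.4 + 2.4 + 14.8 + 27.4 + 11.2 + 15.8 = 105.9
Divide by 7: 105.9 / 7 = 15.13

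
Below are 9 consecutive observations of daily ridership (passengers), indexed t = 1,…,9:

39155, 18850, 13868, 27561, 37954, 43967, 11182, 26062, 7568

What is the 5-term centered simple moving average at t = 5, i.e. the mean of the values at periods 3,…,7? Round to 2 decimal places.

26906.40

Sum of periods 3–7: 13868 + 27561 + 37954 + 43967 + 11182 = 134532
Divide by 5: 134532 / 5 = 26906.40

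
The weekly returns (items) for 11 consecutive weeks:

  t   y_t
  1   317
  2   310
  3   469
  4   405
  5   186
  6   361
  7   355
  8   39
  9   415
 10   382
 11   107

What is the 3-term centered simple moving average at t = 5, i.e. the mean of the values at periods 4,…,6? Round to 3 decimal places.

Sum of periods 4–6: 405 + 186 + 361 = 952
Divide by 3: 952 / 3 = 317.333

317.333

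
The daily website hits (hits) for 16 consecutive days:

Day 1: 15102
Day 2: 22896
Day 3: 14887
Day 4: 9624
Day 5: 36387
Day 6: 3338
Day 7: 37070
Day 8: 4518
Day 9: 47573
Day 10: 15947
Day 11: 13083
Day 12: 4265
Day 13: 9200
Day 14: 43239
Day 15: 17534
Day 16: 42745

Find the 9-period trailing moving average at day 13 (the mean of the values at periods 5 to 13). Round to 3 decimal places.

19042.333

Sum of periods 5–13: 36387 + 3338 + 37070 + 4518 + 47573 + 15947 + 13083 + 4265 + 9200 = 171381
Divide by 9: 171381 / 9 = 19042.333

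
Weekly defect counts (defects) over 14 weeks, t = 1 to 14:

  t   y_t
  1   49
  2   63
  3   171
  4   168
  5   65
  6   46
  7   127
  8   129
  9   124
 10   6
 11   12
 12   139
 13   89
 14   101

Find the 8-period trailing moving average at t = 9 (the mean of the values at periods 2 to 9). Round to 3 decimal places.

Sum of periods 2–9: 63 + 171 + 168 + 65 + 46 + 127 + 129 + 124 = 893
Divide by 8: 893 / 8 = 111.625

111.625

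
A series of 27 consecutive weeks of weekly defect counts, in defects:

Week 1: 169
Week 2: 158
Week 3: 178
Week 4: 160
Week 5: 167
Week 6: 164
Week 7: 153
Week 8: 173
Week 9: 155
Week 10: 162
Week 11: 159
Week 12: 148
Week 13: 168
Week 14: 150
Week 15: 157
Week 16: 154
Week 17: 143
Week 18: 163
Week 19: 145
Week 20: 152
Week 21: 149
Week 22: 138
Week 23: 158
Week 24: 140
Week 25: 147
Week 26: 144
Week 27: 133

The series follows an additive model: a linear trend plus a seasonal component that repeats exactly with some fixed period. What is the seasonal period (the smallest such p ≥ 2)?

First differences y_{t+1} − y_t: -11, 20, -18, 7, -3, -11, 20, -18, 7, -3, -11, 20, …
The difference pattern repeats every 5 terms and not for any smaller step, so p = 5.

5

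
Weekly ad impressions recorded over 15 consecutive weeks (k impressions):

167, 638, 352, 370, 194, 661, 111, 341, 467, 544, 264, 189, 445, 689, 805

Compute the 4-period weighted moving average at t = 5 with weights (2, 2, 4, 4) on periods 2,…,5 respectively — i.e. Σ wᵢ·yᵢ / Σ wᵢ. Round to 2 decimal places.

353.00

Weighted sum: 2·638 + 2·352 + 4·370 + 4·194 = 1276 + 704 + 1480 + 776 = 4236
Weight total: 2 + 2 + 4 + 4 = 12
WMA = 4236 / 12 = 353.00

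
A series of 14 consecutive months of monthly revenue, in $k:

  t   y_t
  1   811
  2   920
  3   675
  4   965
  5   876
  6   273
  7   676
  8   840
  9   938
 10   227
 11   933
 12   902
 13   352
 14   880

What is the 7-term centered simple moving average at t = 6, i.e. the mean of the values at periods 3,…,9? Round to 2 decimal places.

Sum of periods 3–9: 675 + 965 + 876 + 273 + 676 + 840 + 938 = 5243
Divide by 7: 5243 / 7 = 749.00

749.00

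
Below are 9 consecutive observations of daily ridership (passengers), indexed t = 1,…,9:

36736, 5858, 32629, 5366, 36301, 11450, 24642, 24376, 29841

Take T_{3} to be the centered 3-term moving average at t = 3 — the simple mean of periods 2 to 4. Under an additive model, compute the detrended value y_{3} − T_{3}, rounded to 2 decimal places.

18011.33

Trend T_3 = (5858 + 32629 + 5366) / 3 = 43853/3 = 14617.6667
Detrended value: 32629 − 14617.6667 = 18011.33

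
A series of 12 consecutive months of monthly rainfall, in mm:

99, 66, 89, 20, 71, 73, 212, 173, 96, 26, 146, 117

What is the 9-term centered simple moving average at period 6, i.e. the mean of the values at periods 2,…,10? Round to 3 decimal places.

Sum of periods 2–10: 66 + 89 + 20 + 71 + 73 + 212 + 173 + 96 + 26 = 826
Divide by 9: 826 / 9 = 91.778

91.778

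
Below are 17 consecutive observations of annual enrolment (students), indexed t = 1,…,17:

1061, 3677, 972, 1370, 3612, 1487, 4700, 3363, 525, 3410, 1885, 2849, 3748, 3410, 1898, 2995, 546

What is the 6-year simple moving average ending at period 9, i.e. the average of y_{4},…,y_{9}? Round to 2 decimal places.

2509.50

Sum of periods 4–9: 1370 + 3612 + 1487 + 4700 + 3363 + 525 = 15057
Divide by 6: 15057 / 6 = 2509.50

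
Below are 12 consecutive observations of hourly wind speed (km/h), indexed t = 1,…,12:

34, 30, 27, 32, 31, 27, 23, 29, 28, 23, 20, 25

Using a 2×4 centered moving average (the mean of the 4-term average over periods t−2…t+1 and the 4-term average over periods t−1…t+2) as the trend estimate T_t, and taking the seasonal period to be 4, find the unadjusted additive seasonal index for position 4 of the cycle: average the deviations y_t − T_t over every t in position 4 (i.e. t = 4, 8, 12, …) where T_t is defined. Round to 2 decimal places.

2.56

Season position 4 occurs at t = 4, 8 (where T_t is defined).
t=4: T_4 = 29.6250; y_4 − T_4 = 32 − 29.6250 = 2.3750
t=8: T_8 = 26.2500; y_8 − T_8 = 29 − 26.2500 = 2.7500
Mean deviation: (2.3750 + 2.7500) / 2 = 2.56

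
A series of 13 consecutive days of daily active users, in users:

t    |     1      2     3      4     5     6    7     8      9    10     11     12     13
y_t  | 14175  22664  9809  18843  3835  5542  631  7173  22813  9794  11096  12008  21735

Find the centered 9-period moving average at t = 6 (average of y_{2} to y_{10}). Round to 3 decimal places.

11233.778

Sum of periods 2–10: 22664 + 9809 + 18843 + 3835 + 5542 + 631 + 7173 + 22813 + 9794 = 101104
Divide by 9: 101104 / 9 = 11233.778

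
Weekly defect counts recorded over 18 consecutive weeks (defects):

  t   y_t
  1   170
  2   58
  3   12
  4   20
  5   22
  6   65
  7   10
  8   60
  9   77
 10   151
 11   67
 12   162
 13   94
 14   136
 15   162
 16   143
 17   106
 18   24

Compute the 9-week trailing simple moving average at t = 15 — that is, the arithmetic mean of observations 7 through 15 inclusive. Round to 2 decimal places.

102.11

Sum of periods 7–15: 10 + 60 + 77 + 151 + 67 + 162 + 94 + 136 + 162 = 919
Divide by 9: 919 / 9 = 102.11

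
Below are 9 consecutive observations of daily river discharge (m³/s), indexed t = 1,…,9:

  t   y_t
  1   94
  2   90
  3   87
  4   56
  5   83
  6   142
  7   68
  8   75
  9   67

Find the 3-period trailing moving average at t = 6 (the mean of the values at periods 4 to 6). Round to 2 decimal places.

Sum of periods 4–6: 56 + 83 + 142 = 281
Divide by 3: 281 / 3 = 93.67

93.67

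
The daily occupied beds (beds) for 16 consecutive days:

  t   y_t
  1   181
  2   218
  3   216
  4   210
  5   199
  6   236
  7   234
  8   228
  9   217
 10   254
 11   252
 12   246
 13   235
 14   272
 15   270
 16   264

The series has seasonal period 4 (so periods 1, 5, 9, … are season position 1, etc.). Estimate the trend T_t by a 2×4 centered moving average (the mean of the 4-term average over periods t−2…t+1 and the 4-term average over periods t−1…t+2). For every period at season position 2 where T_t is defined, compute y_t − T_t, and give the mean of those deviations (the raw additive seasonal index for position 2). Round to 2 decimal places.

Season position 2 occurs at t = 6, 10, 14 (where T_t is defined).
t=6: T_6 = 222.0000; y_6 − T_6 = 236 − 222.0000 = 14.0000
t=10: T_10 = 240.0000; y_10 − T_10 = 254 − 240.0000 = 14.0000
t=14: T_14 = 258.0000; y_14 − T_14 = 272 − 258.0000 = 14.0000
Mean deviation: (14.0000 + 14.0000 + 14.0000) / 3 = 14.00

14.00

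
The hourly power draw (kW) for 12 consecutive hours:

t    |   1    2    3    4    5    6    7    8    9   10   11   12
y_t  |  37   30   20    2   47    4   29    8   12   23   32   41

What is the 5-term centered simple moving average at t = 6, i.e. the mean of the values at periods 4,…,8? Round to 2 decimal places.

18.00

Sum of periods 4–8: 2 + 47 + 4 + 29 + 8 = 90
Divide by 5: 90 / 5 = 18.00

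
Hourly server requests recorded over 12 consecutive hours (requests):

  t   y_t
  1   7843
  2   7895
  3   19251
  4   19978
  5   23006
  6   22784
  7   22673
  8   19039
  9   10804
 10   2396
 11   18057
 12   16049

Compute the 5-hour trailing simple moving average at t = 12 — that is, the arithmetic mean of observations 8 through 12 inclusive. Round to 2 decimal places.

13269.00

Sum of periods 8–12: 19039 + 10804 + 2396 + 18057 + 16049 = 66345
Divide by 5: 66345 / 5 = 13269.00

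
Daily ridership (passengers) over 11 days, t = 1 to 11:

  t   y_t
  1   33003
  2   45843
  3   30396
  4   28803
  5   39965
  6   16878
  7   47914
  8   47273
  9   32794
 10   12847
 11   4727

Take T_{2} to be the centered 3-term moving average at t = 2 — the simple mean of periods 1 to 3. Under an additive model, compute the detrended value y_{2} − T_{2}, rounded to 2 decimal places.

Trend T_2 = (33003 + 45843 + 30396) / 3 = 109242/3 = 36414.0000
Detrended value: 45843 − 36414.0000 = 9429.00

9429.00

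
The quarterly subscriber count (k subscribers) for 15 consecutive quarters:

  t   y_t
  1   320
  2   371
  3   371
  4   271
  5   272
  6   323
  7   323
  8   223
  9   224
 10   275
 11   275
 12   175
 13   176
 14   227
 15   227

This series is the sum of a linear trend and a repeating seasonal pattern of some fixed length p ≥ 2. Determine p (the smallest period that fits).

First differences y_{t+1} − y_t: 51, 0, -100, 1, 51, 0, -100, 1, 51, 0, …
The difference pattern repeats every 4 terms and not for any smaller step, so p = 4.

4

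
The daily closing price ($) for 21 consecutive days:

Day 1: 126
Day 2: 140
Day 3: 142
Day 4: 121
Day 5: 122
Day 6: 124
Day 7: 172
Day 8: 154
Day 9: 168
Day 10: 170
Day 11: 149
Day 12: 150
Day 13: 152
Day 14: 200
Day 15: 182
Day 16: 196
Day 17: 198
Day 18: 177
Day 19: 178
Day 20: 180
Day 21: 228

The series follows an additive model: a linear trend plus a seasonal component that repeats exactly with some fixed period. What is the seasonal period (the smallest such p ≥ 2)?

7

First differences y_{t+1} − y_t: 14, 2, -21, 1, 2, 48, -18, 14, 2, -21, 1, 2, 48, -18, 14, 2, …
The difference pattern repeats every 7 terms and not for any smaller step, so p = 7.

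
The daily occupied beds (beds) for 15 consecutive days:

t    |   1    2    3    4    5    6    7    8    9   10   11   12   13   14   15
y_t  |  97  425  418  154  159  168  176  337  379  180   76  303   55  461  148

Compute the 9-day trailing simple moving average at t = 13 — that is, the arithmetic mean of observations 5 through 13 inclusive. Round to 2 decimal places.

Sum of periods 5–13: 159 + 168 + 176 + 337 + 379 + 180 + 76 + 303 + 55 = 1833
Divide by 9: 1833 / 9 = 203.67

203.67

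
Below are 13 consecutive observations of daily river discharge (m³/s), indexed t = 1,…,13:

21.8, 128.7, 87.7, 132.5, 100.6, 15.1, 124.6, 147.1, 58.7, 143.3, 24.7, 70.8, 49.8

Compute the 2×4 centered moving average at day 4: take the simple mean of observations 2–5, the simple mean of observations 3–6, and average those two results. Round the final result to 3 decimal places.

Sum over 2–5: 128.7 + 87.7 + 132.5 + 100.6 = 449.5
Sum over 3–6: 87.7 + 132.5 + 100.6 + 15.1 = 335.9
CMA at t=4 = (449.5 + 335.9) / (2·4) = 785.4 / 8 = 98.175

98.175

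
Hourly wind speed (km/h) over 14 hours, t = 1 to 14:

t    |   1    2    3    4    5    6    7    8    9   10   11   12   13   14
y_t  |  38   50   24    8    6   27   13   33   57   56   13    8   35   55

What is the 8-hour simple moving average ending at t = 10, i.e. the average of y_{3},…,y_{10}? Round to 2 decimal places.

Sum of periods 3–10: 24 + 8 + 6 + 27 + 13 + 33 + 57 + 56 = 224
Divide by 8: 224 / 8 = 28.00

28.00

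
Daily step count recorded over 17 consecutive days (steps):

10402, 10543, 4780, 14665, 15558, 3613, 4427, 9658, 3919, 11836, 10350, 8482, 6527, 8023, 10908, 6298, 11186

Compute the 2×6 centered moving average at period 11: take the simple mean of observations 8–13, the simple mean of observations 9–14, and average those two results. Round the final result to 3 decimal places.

8325.750

Sum over 8–13: 9658 + 3919 + 11836 + 10350 + 8482 + 6527 = 50772
Sum over 9–14: 3919 + 11836 + 10350 + 8482 + 6527 + 8023 = 49137
CMA at t=11 = (50772 + 49137) / (2·6) = 99909 / 12 = 8325.750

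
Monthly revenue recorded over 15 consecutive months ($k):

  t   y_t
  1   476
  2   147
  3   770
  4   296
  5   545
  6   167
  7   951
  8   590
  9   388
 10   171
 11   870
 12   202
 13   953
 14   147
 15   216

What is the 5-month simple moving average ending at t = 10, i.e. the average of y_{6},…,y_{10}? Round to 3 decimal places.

Sum of periods 6–10: 167 + 951 + 590 + 388 + 171 = 2267
Divide by 5: 2267 / 5 = 453.400

453.400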